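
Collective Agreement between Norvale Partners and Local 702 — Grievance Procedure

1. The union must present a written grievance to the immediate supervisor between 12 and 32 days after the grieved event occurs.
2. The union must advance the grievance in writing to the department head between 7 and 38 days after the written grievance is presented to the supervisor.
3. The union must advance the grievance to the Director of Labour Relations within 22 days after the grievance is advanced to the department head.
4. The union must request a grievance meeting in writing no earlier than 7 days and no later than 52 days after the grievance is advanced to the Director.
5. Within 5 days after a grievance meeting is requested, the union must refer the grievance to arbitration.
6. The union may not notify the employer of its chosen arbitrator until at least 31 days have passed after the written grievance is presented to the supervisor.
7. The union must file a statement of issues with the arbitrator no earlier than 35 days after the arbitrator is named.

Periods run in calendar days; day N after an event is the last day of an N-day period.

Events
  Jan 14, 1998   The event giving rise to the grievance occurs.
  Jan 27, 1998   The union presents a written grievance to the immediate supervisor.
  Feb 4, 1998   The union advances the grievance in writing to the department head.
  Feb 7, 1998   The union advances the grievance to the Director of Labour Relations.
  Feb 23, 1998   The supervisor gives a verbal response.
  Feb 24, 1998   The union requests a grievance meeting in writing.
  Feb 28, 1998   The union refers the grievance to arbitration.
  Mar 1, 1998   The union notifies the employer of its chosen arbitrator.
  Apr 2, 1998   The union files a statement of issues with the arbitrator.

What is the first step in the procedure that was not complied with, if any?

Step 7

Step 1 — 12 and 32 days from Jan 14, 1998 (when the grieved event occurs) are Jan 26, 1998 and Feb 15, 1998 respectively; done Jan 27, 1998, which is between those dates.
Step 2 — 7 and 38 days from Jan 27, 1998 (when the written grievance is presented to the supervisor) are Feb 3, 1998 and Mar 6, 1998 respectively; Feb 4, 1998 falls inside that range.
Step 3 — counting 22 days from Feb 4, 1998 (when the grievance is advanced to the department head) gives a deadline of Feb 26, 1998; completed Feb 7, 1998, before the deadline.
Step 4 — 7 and 52 days from Feb 7, 1998 (when the grievance is advanced to the Director) are Feb 14, 1998 and Mar 31, 1998 respectively; done Feb 24, 1998, which is between those dates.
Step 5 — counting 5 days from Feb 24, 1998 (when a grievance meeting is requested) gives a deadline of Mar 1, 1998; Feb 28, 1998 is within that limit.
Step 6 — must wait 31 days from Jan 27, 1998 (when the written grievance is presented to the supervisor), so not before Feb 27, 1998; done Mar 1, 1998, after the minimum wait.
Step 7 — must wait 35 days from Mar 1, 1998 (when the arbitrator is named), so not before Apr 5, 1998; acted on Apr 2, 1998, 3 days prematurely.
The procedure was therefore not followed at step 7.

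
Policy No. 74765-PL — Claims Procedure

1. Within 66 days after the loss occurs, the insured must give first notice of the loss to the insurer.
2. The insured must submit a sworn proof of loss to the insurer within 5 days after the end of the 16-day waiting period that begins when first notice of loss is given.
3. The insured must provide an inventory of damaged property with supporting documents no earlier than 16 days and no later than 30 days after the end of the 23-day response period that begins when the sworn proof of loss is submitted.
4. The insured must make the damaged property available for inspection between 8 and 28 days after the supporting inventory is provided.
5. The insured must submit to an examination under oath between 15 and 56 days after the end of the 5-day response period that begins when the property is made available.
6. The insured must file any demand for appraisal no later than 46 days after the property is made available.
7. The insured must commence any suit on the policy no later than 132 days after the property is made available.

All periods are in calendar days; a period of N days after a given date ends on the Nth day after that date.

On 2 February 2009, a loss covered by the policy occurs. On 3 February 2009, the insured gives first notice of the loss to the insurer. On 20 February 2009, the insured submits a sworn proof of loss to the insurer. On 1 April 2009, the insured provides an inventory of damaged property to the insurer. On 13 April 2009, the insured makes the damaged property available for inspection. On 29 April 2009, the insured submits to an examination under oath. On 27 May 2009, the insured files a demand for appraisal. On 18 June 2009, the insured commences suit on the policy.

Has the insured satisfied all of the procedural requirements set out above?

No

Step 1: 66 days after 2 February 2009 (when the loss occurs) is 9 April 2009; completed 3 February 2009, before the deadline.
Step 2: 5 days after 19 February 2009 (end of the 16-day waiting period, which began when first notice of loss is given on 3 February 2009) is 24 February 2009; completed 20 February 2009, before the deadline.
Step 3: the window is 16–30 days after 15 March 2009 (end of the 23-day response period, which began when the sworn proof of loss is submitted on 20 February 2009), so 31 March 2009 through 14 April 2009; 1 April 2009 falls inside that range.
Step 4: the window is 8–28 days after 1 April 2009 (when the supporting inventory is provided), so 9 April 2009 through 29 April 2009; 13 April 2009 falls inside that range.
Step 5: the window is 15–56 days after 18 April 2009 (end of the 5-day response period, which began when the property is made available on 13 April 2009), so 3 May 2009 through 13 June 2009; done 29 April 2009 — 4 days before the window opened.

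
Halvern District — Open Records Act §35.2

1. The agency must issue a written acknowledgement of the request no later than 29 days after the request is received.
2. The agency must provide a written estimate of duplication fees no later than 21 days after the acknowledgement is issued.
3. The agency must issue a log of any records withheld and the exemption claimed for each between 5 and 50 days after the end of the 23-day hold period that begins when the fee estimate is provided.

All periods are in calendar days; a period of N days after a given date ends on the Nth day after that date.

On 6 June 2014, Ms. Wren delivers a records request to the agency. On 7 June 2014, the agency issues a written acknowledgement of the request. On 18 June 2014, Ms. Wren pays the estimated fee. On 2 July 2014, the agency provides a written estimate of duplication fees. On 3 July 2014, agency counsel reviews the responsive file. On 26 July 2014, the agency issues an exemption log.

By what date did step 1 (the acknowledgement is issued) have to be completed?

Step 1 runs from 6 June 2014, when the request is received. 29 days after 6 June 2014 is 5 July 2014.

5 July 2014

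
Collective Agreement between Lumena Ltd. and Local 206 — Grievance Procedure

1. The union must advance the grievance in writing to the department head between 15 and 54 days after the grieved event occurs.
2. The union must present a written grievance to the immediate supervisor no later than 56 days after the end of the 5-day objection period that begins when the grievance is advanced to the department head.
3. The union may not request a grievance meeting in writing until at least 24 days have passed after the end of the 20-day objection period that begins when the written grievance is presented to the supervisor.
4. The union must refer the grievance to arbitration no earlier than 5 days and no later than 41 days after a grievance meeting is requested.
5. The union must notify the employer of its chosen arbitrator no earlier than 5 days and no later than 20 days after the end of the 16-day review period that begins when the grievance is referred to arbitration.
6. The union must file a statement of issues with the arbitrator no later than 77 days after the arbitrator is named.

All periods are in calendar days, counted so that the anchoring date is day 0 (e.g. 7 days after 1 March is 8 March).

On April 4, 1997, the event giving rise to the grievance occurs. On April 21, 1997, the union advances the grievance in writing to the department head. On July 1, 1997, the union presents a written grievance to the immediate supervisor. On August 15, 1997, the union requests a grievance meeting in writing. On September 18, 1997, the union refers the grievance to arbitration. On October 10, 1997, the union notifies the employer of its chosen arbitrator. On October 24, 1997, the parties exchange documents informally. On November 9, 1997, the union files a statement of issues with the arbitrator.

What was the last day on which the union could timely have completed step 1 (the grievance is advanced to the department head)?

May 28, 1997

Step 1 runs from April 4, 1997, when the grieved event occurs. The window is 15–54 days after April 4, 1997; it closes on May 28, 1997.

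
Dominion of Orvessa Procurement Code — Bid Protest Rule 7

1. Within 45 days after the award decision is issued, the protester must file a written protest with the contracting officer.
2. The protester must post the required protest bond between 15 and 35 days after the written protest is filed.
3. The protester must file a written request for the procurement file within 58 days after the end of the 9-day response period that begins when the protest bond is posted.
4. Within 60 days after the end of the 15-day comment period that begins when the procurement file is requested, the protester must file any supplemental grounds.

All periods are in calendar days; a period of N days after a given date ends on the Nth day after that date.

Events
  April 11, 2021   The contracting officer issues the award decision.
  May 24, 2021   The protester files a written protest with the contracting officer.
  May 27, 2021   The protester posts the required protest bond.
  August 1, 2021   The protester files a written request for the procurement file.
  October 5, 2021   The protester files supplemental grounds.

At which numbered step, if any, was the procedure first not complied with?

Step 2

Step 1: 45 days after April 11, 2021 (when the award decision is issued) is May 26, 2021; completed May 24, 2021, before the deadline.
Step 2: the window is 15–35 days after May 24, 2021 (when the written protest is filed), so June 8, 2021 through June 28, 2021; done May 27, 2021 — 12 days before the window opened.
The analysis stops there.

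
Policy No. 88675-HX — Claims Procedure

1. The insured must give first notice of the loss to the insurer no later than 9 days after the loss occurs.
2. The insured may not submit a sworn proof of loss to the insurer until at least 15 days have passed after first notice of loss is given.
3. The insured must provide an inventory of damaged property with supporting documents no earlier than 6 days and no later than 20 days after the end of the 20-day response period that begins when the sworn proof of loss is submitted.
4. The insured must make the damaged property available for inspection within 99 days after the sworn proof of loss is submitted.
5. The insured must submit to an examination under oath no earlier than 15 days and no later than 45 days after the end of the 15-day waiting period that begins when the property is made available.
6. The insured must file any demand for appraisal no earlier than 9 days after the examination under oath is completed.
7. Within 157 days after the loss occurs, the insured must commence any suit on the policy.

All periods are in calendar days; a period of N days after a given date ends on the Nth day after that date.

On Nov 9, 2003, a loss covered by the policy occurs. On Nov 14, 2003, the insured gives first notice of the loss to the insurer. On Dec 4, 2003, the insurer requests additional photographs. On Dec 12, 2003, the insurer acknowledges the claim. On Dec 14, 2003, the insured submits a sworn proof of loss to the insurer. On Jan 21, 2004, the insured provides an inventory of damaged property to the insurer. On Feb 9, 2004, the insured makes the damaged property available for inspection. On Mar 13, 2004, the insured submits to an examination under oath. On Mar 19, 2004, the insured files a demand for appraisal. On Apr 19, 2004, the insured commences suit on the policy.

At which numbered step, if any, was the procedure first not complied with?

Step 1: 9 days after Nov 9, 2003 (when the loss occurs) is Nov 18, 2003; done Nov 14, 2003 — timely.
Step 2: the earliest permitted date is 15 days after Nov 14, 2003 (when first notice of loss is given), i.e. Nov 29, 2003; Dec 14, 2003 is on or after that date.
Step 3: the window is 6–20 days after Jan 3, 2004 (end of the 20-day response period, which began when the sworn proof of loss is submitted on Dec 14, 2003), so Jan 9, 2004 through Jan 23, 2004; Jan 21, 2004 falls inside that range.
Step 4: 99 days after Dec 14, 2003 (when the sworn proof of loss is submitted) is Mar 22, 2004; done Feb 9, 2004 — timely.
Step 5: the window is 15–45 days after Feb 24, 2004 (end of the 15-day waiting period, which began when the property is made available on Feb 9, 2004), so Mar 10, 2004 through Apr 9, 2004; done Mar 13, 2004, which is between those dates.
Step 6: the earliest permitted date is 9 days after Mar 13, 2004 (when the examination under oath is completed), i.e. Mar 22, 2004; done Mar 19, 2004 — 3 days too early.

Step 6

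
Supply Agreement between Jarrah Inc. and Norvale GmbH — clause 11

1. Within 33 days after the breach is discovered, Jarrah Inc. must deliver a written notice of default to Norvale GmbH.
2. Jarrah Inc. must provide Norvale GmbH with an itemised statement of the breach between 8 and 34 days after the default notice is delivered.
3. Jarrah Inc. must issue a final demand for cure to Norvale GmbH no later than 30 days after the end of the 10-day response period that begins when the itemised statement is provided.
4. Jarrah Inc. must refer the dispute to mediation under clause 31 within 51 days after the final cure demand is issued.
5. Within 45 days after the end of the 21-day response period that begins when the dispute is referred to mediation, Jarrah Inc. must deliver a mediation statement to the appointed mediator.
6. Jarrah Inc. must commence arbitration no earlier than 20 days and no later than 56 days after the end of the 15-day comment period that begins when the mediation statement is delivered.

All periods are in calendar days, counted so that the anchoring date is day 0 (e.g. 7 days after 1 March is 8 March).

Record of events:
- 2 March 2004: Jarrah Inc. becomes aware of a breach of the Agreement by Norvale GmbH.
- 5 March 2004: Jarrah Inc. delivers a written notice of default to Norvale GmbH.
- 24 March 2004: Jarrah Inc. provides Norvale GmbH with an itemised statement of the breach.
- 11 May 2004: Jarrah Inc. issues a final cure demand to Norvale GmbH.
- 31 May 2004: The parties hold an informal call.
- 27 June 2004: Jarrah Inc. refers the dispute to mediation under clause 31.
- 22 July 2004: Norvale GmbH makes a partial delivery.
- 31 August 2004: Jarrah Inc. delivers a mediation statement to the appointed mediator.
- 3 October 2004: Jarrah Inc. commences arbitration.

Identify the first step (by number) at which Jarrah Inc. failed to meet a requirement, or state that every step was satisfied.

(1) due by 2 March 2004 + 33 days = 4 April 2004; completed 5 March 2004, before the deadline.
(2) the permitted window runs from 5 March 2004 + 8 = 13 March 2004 to 5 March 2004 + 34 = 8 April 2004; done 24 March 2004 — within the window.
(3) due by 3 April 2004 + 30 days = 3 May 2004; not done until 11 May 2004, 8 days after the deadline.

Step 3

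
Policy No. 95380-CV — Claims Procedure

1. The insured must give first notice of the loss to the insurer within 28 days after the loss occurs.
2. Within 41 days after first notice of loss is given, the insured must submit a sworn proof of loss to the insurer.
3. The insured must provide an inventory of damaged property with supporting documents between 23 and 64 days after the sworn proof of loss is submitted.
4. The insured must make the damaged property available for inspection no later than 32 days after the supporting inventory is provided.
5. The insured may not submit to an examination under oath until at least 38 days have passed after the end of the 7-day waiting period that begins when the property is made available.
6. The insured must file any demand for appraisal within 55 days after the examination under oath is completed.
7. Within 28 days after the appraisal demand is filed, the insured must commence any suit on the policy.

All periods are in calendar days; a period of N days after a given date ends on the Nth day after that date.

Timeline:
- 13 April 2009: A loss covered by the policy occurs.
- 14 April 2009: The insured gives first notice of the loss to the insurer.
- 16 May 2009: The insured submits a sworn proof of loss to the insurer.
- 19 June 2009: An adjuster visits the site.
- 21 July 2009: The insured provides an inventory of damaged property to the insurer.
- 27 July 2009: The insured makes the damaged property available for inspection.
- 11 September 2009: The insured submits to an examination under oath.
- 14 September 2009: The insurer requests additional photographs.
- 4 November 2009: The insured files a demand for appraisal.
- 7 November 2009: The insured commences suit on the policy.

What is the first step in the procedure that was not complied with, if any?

Step 1 — counting 28 days from 13 April 2009 (when the loss occurs) gives a deadline of 11 May 2009; done 14 April 2009 — timely.
Step 2 — counting 41 days from 14 April 2009 (when first notice of loss is given) gives a deadline of 25 May 2009; done 16 May 2009 — timely.
Step 3 — 23 and 64 days from 16 May 2009 (when the sworn proof of loss is submitted) are 8 June 2009 and 19 July 2009 respectively; done 21 July 2009 — 2 days after the window closed.
That is the first point of non-compliance.

Step 3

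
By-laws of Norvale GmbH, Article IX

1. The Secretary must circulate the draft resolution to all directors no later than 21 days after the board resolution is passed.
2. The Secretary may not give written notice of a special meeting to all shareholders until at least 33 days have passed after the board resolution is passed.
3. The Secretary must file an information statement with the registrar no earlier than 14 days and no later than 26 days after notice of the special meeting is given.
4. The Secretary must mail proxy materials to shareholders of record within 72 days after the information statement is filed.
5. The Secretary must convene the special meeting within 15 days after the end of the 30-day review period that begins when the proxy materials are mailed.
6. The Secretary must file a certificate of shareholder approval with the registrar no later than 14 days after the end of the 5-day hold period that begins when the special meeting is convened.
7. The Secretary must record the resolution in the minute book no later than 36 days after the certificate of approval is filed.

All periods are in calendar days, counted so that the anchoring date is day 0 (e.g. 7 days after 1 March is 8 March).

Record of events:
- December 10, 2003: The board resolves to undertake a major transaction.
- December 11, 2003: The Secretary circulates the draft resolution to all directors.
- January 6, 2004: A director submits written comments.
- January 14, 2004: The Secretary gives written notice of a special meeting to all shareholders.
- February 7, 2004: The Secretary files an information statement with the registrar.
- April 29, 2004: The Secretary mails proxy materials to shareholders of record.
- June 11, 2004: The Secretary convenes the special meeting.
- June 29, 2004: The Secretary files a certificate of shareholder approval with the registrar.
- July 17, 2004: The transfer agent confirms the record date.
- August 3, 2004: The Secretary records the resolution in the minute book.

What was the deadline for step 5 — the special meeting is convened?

June 13, 2004

The proxy materials are mailed on April 29, 2004; the 30-day review period therefore ends May 29, 2004, and step 5 runs from that date. 15 days after May 29, 2004 is June 13, 2004.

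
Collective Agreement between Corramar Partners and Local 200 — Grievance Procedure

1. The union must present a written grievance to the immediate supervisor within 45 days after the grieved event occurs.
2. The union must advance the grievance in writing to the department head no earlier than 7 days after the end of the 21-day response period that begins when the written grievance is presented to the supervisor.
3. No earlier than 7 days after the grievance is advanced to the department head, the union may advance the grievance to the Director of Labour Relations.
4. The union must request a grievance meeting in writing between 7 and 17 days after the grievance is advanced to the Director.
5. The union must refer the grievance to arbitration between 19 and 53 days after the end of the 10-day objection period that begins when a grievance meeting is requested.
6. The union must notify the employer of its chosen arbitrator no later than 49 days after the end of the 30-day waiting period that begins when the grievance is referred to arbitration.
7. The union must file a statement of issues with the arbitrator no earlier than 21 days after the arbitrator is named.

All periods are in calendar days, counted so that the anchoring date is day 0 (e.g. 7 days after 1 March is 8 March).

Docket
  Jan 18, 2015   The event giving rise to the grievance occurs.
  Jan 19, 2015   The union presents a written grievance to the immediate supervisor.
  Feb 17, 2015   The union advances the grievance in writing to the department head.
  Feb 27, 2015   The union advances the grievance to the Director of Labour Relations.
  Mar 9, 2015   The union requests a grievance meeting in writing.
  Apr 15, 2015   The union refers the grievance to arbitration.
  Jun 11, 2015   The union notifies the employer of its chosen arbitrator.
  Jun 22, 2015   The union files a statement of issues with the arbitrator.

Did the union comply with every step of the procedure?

No

Step 1 — counting 45 days from Jan 18, 2015 (when the grieved event occurs) gives a deadline of Mar 4, 2015; Jan 19, 2015 is within that limit.
Step 2 — must wait 7 days from Feb 9, 2015 (end of the 21-day response period, which began when the written grievance is presented to the supervisor on Jan 19, 2015), so not before Feb 16, 2015; done Feb 17, 2015, after the minimum wait.
Step 3 — must wait 7 days from Feb 17, 2015 (when the grievance is advanced to the department head), so not before Feb 24, 2015; done Feb 27, 2015 — permitted.
Step 4 — 7 and 17 days from Feb 27, 2015 (when the grievance is advanced to the Director) are Mar 6, 2015 and Mar 16, 2015 respectively; Mar 9, 2015 falls inside that range.
Step 5 — 19 and 53 days from Mar 19, 2015 (end of the 10-day objection period, which began when a grievance meeting is requested on Mar 9, 2015) are Apr 7, 2015 and May 11, 2015 respectively; done Apr 15, 2015 — within the window.
Step 6 — counting 49 days from May 15, 2015 (end of the 30-day waiting period, which began when the grievance is referred to arbitration on Apr 15, 2015) gives a deadline of Jul 3, 2015; done Jun 11, 2015 — timely.
Step 7 — must wait 21 days from Jun 11, 2015 (when the arbitrator is named), so not before Jul 2, 2015; Jun 22, 2015 is 10 days before the earliest permitted date.
That is the first point of non-compliance.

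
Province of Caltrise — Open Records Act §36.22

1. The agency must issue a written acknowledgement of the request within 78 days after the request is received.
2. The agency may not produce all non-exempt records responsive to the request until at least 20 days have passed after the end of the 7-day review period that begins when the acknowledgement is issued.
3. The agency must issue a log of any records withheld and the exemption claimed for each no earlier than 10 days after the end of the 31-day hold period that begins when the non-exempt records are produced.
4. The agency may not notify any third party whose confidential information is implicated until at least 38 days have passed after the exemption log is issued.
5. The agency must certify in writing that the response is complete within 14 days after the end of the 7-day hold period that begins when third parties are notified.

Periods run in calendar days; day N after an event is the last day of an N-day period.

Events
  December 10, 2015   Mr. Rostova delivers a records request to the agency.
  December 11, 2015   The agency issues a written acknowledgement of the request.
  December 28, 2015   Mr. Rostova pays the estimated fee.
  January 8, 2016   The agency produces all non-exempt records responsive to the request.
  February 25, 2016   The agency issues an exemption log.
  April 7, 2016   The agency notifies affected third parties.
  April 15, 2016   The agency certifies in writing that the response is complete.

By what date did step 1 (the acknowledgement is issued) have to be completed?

Step 1 runs from December 10, 2015, when the request is received. 78 days after December 10, 2015 is February 26, 2016.

February 26, 2016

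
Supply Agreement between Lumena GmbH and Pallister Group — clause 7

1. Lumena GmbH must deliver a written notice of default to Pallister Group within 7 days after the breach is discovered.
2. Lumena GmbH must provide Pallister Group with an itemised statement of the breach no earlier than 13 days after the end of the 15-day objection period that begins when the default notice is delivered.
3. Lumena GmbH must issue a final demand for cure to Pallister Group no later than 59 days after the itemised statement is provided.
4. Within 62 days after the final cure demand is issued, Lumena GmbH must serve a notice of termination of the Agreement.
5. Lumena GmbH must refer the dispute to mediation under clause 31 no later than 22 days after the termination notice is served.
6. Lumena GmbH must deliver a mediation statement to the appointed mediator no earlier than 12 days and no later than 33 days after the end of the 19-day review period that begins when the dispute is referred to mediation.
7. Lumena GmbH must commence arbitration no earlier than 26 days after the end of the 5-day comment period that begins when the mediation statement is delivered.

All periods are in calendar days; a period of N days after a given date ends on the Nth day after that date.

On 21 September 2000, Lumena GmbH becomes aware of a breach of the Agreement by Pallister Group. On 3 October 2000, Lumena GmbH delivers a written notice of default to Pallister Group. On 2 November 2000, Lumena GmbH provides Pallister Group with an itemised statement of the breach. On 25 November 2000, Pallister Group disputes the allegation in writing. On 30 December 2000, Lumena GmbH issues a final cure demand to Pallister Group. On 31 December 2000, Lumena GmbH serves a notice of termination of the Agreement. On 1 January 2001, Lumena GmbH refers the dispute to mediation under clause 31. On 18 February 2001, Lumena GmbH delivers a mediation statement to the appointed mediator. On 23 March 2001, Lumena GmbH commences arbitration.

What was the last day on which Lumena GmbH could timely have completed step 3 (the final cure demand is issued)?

31 December 2000

Step 3 runs from 2 November 2000, when the itemised statement is provided. 59 days after 2 November 2000 is 31 December 2000.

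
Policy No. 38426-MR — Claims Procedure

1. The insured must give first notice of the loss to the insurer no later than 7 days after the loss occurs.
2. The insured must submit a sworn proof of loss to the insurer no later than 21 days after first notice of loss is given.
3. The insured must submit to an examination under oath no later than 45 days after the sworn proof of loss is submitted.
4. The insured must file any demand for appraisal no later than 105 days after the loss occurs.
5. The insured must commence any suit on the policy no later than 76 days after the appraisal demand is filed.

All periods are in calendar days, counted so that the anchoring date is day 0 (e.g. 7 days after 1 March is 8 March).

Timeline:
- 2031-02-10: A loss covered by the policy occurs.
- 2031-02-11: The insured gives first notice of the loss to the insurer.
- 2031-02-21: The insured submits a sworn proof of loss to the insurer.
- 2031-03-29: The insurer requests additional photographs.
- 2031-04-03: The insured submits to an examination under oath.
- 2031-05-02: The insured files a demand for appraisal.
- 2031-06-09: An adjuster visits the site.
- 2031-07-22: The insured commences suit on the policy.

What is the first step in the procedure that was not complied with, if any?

Step 5

Step 1: 7 days after 2031-02-10 (when the loss occurs) is 2031-02-17; 2031-02-11 is within that limit.
Step 2: 21 days after 2031-02-11 (when first notice of loss is given) is 2031-03-04; completed 2031-02-21, before the deadline.
Step 3: 45 days after 2031-02-21 (when the sworn proof of loss is submitted) is 2031-04-07; 2031-04-03 is within that limit.
Step 4: 105 days after 2031-02-10 (when the loss occurs) is 2031-05-26; done 2031-05-02 — timely.
Step 5: 76 days after 2031-05-02 (when the appraisal demand is filed) is 2031-07-17; done 2031-07-22 — 5 days late.
Later steps need not be reached.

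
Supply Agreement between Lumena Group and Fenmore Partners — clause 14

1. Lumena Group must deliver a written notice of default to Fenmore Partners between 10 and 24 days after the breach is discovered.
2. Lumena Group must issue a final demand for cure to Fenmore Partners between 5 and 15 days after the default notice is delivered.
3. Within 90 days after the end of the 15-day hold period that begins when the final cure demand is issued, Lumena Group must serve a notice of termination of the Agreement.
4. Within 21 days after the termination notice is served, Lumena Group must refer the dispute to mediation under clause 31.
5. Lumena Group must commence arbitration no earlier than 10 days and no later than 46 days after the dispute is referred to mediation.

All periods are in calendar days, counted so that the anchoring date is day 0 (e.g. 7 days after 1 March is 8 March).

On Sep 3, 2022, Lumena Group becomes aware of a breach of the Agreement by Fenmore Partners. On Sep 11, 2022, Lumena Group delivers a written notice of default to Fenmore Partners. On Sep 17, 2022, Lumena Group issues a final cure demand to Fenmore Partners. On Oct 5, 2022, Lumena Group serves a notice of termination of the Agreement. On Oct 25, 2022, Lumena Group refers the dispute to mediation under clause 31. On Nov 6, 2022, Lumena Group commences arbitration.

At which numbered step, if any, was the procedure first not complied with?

(1) the permitted window runs from Sep 3, 2022 + 10 = Sep 13, 2022 to Sep 3, 2022 + 24 = Sep 27, 2022; Sep 11, 2022 is 2 days too early.
The analysis stops there.

Step 1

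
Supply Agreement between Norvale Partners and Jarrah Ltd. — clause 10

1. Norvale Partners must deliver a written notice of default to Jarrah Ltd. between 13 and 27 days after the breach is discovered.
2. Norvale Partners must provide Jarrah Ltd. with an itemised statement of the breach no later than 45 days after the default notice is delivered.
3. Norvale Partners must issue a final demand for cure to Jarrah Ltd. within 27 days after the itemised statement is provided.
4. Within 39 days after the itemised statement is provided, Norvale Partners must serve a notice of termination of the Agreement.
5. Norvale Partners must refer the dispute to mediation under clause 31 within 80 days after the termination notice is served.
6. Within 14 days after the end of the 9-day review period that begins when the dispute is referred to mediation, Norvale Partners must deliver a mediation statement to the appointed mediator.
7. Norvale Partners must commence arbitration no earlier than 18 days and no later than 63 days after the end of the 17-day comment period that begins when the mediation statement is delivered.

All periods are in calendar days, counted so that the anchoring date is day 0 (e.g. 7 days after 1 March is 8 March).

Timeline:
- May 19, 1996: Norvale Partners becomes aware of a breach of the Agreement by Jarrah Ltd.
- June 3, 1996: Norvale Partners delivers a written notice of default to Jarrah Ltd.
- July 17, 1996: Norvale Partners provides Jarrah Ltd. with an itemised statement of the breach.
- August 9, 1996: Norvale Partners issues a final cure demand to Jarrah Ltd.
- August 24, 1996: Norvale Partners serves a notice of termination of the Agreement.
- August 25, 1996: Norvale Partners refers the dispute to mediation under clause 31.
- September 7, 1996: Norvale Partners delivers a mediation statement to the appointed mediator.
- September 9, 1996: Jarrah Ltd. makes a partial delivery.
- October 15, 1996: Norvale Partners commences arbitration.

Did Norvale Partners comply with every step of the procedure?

Step 1: the window is 13–27 days after May 19, 1996 (when the breach is discovered), so June 1, 1996 through June 15, 1996; June 3, 1996 falls inside that range.
Step 2: 45 days after June 3, 1996 (when the default notice is delivered) is July 18, 1996; completed July 17, 1996, before the deadline.
Step 3: 27 days after July 17, 1996 (when the itemised statement is provided) is August 13, 1996; done August 9, 1996 — timely.
Step 4: 39 days after July 17, 1996 (when the itemised statement is provided) is August 25, 1996; done August 24, 1996 — timely.
Step 5: 80 days after August 24, 1996 (when the termination notice is served) is November 12, 1996; done August 25, 1996 — timely.
Step 6: 14 days after September 3, 1996 (end of the 9-day review period, which began when the dispute is referred to mediation on August 25, 1996) is September 17, 1996; completed September 7, 1996, before the deadline.
Step 7: the window is 18–63 days after September 24, 1996 (end of the 17-day comment period, which began when the mediation statement is delivered on September 7, 1996), so October 12, 1996 through November 26, 1996; October 15, 1996 falls inside that range.

Yes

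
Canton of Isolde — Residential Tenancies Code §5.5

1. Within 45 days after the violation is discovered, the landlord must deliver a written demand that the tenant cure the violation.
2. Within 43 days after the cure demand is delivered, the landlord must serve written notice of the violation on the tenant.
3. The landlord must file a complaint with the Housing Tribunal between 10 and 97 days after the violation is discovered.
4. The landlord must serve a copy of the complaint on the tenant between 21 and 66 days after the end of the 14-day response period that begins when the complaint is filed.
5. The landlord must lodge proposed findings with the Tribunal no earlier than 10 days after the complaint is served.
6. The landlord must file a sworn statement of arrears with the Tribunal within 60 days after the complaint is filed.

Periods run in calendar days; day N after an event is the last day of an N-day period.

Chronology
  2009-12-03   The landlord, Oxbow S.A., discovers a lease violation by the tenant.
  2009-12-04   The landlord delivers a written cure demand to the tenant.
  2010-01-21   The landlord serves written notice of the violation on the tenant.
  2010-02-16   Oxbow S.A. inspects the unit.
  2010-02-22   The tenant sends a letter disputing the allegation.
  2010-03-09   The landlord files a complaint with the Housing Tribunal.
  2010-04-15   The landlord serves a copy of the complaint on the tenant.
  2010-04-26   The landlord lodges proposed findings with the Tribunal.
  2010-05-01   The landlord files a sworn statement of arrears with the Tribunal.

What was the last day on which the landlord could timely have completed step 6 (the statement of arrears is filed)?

Step 6 runs from 2010-03-09, when the complaint is filed. 60 days after 2010-03-09 is 2010-05-08.

2010-05-08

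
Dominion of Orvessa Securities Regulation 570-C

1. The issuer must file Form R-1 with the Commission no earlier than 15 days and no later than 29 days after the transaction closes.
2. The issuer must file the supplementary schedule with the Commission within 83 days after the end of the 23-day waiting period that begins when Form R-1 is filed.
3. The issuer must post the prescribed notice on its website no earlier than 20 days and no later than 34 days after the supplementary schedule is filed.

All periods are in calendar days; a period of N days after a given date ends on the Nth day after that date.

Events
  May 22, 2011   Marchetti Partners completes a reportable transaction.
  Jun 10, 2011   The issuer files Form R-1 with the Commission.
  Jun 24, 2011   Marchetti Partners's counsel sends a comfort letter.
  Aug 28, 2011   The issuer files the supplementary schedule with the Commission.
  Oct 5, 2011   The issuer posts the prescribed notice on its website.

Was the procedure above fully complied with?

Step 1: the window is 15–29 days after May 22, 2011 (when the transaction closes), so Jun 6, 2011 through Jun 20, 2011; done Jun 10, 2011 — within the window.
Step 2: 83 days after Jul 3, 2011 (end of the 23-day waiting period, which began when Form R-1 is filed on Jun 10, 2011) is Sep 24, 2011; completed Aug 28, 2011, before the deadline.
Step 3: the window is 20–34 days after Aug 28, 2011 (when the supplementary schedule is filed), so Sep 17, 2011 through Oct 1, 2011; done Oct 5, 2011 — 4 days after the window closed.

No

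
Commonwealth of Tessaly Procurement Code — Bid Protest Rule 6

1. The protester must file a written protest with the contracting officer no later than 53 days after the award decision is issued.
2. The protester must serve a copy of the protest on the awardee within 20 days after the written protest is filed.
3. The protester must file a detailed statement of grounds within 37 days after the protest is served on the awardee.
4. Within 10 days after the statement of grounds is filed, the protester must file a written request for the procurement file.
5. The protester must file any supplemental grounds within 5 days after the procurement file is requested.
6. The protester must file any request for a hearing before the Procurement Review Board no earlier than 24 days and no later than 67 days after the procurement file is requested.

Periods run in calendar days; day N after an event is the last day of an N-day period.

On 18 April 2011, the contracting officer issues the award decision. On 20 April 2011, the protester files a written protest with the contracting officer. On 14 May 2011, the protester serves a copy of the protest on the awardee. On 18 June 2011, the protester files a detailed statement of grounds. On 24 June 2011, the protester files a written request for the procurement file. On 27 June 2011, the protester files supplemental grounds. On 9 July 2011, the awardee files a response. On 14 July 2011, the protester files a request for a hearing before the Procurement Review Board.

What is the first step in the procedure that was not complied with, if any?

Step 2

Step 1 — counting 53 days from 18 April 2011 (when the award decision is issued) gives a deadline of 10 June 2011; done 20 April 2011 — timely.
Step 2 — counting 20 days from 20 April 2011 (when the written protest is filed) gives a deadline of 10 May 2011; done 14 May 2011 — 4 days late.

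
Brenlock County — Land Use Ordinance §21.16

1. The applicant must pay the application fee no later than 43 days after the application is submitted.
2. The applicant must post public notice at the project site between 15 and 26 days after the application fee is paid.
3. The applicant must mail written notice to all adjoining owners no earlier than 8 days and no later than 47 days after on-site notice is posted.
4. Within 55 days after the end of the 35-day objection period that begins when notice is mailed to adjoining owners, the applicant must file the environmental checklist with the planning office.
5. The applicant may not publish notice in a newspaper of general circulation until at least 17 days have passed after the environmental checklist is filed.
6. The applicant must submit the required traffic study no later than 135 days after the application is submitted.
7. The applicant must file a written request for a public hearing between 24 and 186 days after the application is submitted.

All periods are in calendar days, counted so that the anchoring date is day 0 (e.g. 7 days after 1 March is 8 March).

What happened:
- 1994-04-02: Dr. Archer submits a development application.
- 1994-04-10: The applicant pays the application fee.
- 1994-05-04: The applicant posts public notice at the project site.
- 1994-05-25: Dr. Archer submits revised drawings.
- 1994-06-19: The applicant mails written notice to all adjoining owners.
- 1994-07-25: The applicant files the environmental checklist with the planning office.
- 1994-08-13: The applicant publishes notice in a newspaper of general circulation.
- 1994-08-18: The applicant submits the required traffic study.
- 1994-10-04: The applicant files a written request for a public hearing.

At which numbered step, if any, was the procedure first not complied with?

Step 6

Step 1: 43 days after 1994-04-02 (when the application is submitted) is 1994-05-15; 1994-04-10 is within that limit.
Step 2: the window is 15–26 days after 1994-04-10 (when the application fee is paid), so 1994-04-25 through 1994-05-06; done 1994-05-04, which is between those dates.
Step 3: the window is 8–47 days after 1994-05-04 (when on-site notice is posted), so 1994-05-12 through 1994-06-20; done 1994-06-19 — within the window.
Step 4: 55 days after 1994-07-24 (end of the 35-day objection period, which began when notice is mailed to adjoining owners on 1994-06-19) is 1994-09-17; 1994-07-25 is within that limit.
Step 5: the earliest permitted date is 17 days after 1994-07-25 (when the environmental checklist is filed), i.e. 1994-08-11; 1994-08-13 is on or after that date.
Step 6: 135 days after 1994-04-02 (when the application is submitted) is 1994-08-15; done 1994-08-18 — 3 days late.
No need to go further; step 6 was not satisfied.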